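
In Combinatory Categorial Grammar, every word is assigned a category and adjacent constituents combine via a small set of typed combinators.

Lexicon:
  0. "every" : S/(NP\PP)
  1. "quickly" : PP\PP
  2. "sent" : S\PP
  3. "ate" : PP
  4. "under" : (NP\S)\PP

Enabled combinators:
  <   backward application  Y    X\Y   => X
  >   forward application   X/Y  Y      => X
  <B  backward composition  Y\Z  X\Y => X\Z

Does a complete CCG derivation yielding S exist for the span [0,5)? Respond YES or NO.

[0,5] S   >
  [0,1] "every" : S/(NP\PP)
  [1,5] NP\PP   <B
    [1,3] S\PP   <B
      [1,2] "quickly" : PP\PP
      [2,3] "sent" : S\PP
    [3,5] NP\S   <
      [3,4] "ate" : PP
      [4,5] "under" : (NP\S)\PP

YES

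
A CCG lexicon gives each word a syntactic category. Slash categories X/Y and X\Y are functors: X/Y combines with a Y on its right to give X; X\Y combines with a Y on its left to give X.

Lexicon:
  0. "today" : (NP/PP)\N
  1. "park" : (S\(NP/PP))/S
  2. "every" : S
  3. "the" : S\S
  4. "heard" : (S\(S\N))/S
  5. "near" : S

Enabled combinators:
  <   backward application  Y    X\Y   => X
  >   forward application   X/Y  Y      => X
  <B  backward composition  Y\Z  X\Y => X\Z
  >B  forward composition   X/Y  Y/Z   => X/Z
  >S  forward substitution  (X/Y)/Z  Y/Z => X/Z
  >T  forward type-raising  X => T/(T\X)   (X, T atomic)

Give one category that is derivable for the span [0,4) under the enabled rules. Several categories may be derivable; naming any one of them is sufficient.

S\N

[0,6] S   <
  [0,4] S\N   <B
    [0,3] S\N   <B
      [0,1] "today" : (NP/PP)\N
      [1,3] S\(NP/PP)   >
        [1,2] "park" : (S\(NP/PP))/S
        [2,3] "every" : S
    [3,4] "the" : S\S
  [4,6] S\(S\N)   >
    [4,5] "heard" : (S\(S\N))/S
    [5,6] "near" : S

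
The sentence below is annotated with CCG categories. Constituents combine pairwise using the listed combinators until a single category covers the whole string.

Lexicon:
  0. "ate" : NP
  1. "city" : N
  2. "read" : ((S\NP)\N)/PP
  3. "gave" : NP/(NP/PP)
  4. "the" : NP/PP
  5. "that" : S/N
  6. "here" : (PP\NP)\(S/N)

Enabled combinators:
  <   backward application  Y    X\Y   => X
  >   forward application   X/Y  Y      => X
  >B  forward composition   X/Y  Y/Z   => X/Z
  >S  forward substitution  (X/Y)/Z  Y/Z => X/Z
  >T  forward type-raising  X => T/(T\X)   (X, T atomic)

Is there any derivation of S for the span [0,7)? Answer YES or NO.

YES

[0,7] S   <
  [0,1] "ate" : NP
  [1,7] S\NP   <
    [1,2] "city" : N
    [2,7] (S\NP)\N   >
      [2,3] "read" : ((S\NP)\N)/PP
      [3,7] PP   <
        [3,5] NP   >
          [3,4] "gave" : NP/(NP/PP)
          [4,5] "the" : NP/PP
        [5,7] PP\NP   <
          [5,6] "that" : S/N
          [6,7] "here" : (PP\NP)\(S/N)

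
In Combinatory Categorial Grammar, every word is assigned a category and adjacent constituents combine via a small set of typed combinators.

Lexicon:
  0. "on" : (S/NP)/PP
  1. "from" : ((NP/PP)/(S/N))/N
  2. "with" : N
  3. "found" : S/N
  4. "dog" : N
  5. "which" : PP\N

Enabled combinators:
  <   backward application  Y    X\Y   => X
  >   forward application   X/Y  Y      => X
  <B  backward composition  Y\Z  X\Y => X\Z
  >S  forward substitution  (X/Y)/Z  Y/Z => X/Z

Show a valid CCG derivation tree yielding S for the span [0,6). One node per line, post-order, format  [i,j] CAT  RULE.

[0,6] S   >
  [0,4] S/PP   >S
    [0,1] "on" : (S/NP)/PP
    [1,4] NP/PP   >
      [1,3] (NP/PP)/(S/N)   >
        [1,2] "from" : ((NP/PP)/(S/N))/N
        [2,3] "with" : N
      [3,4] "found" : S/N
  [4,6] PP   <
    [4,5] "dog" : N
    [5,6] "which" : PP\N

[0,1] (S/NP)/PP  lex  "on"
[1,2] ((NP/PP)/(S/N))/N  lex  "from"
[2,3] N  lex  "with"
[1,3] (NP/PP)/(S/N)  >  k=2
[3,4] S/N  lex  "found"
[1,4] NP/PP  >  k=3
[0,4] S/PP  >S  k=1
[4,5] N  lex  "dog"
[5,6] PP\N  lex  "which"
[4,6] PP  <  k=5
[0,6] S  >  k=4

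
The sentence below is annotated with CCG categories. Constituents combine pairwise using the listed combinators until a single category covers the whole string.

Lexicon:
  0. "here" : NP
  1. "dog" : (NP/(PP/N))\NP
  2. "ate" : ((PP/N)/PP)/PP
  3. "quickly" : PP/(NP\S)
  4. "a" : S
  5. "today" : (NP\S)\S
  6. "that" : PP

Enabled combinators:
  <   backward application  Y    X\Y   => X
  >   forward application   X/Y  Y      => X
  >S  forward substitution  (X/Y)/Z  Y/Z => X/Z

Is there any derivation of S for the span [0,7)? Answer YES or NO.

NO

NP (NP/(PP/N))\NP ((PP/N)/PP)/PP PP/(NP\S) S (NP\S)\S PP
CKY chart[0,7] = {NP}; S ∉ chart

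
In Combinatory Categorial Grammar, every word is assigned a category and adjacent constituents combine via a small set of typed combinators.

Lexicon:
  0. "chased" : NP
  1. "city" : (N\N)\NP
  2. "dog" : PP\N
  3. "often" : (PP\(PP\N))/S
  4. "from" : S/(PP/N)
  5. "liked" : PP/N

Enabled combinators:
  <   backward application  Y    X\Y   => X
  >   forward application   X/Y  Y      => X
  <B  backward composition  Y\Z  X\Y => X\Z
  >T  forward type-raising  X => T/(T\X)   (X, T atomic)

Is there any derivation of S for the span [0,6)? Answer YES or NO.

NO

NP (N\N)\NP PP\N (PP\(PP\N))/S S/(PP/N) PP/N
CKY chart[0,6] = {N/(N\PP), NP/(NP\PP), PP, PP/(PP\PP), S/(S\PP)}; S ∉ chart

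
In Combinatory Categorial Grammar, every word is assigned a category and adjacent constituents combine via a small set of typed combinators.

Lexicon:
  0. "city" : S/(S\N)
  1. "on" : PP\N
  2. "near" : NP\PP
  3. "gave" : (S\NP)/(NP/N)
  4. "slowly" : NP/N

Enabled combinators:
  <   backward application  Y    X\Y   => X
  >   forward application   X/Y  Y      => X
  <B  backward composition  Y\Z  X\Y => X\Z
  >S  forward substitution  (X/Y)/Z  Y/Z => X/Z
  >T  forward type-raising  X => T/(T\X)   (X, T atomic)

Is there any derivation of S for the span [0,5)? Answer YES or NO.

[0,5] S   >
  [0,1] "city" : S/(S\N)
  [1,5] S\N   <B
    [1,3] NP\N   <B
      [1,2] "on" : PP\N
      [2,3] "near" : NP\PP
    [3,5] S\NP   >
      [3,4] "gave" : (S\NP)/(NP/N)
      [4,5] "slowly" : NP/N

YES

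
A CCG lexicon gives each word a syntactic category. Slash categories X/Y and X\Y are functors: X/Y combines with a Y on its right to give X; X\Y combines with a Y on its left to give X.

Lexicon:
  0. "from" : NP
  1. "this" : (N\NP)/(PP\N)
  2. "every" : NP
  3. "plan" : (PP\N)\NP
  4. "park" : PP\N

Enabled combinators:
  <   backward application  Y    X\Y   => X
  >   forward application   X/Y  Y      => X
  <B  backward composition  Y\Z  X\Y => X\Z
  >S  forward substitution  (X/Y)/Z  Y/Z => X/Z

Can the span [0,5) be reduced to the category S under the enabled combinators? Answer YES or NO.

NP (N\NP)/(PP\N) NP (PP\N)\NP PP\N
CKY chart[0,5] = {PP}; S ∉ chart

NO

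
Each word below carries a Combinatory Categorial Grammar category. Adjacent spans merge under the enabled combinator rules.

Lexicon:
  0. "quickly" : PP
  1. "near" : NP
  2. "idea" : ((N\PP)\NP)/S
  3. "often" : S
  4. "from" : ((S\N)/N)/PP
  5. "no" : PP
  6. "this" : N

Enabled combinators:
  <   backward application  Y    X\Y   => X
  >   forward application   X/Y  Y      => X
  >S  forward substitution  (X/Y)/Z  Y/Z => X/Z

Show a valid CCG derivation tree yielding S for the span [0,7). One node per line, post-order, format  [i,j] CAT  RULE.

[0,1] PP  lex  "quickly"
[1,2] NP  lex  "near"
[2,3] ((N\PP)\NP)/S  lex  "idea"
[3,4] S  lex  "often"
[2,4] (N\PP)\NP  >  k=3
[1,4] N\PP  <  k=2
[0,4] N  <  k=1
[4,5] ((S\N)/N)/PP  lex  "from"
[5,6] PP  lex  "no"
[4,6] (S\N)/N  >  k=5
[6,7] N  lex  "this"
[4,7] S\N  >  k=6
[0,7] S  <  k=4

[0,7] S   <
  [0,4] N   <
    [0,1] "quickly" : PP
    [1,4] N\PP   <
      [1,2] "near" : NP
      [2,4] (N\PP)\NP   >
        [2,3] "idea" : ((N\PP)\NP)/S
        [3,4] "often" : S
  [4,7] S\N   >
    [4,6] (S\N)/N   >
      [4,5] "from" : ((S\N)/N)/PP
      [5,6] "no" : PP
    [6,7] "this" : N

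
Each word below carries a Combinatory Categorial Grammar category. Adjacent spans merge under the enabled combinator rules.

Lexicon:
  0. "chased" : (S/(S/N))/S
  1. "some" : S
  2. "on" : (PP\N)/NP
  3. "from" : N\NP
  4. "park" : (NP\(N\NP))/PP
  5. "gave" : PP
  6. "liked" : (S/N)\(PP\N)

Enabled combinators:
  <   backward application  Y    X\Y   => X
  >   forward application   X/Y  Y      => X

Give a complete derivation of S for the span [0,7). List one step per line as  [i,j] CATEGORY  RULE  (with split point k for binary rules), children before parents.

[0,7] S   >
  [0,2] S/(S/N)   >
    [0,1] "chased" : (S/(S/N))/S
    [1,2] "some" : S
  [2,7] S/N   <
    [2,6] PP\N   >
      [2,3] "on" : (PP\N)/NP
      [3,6] NP   <
        [3,4] "from" : N\NP
        [4,6] NP\(N\NP)   >
          [4,5] "park" : (NP\(N\NP))/PP
          [5,6] "gave" : PP
    [6,7] "liked" : (S/N)\(PP\N)

[0,1] (S/(S/N))/S  lex  "chased"
[1,2] S  lex  "some"
[0,2] S/(S/N)  >  k=1
[2,3] (PP\N)/NP  lex  "on"
[3,4] N\NP  lex  "from"
[4,5] (NP\(N\NP))/PP  lex  "park"
[5,6] PP  lex  "gave"
[4,6] NP\(N\NP)  >  k=5
[3,6] NP  <  k=4
[2,6] PP\N  >  k=3
[6,7] (S/N)\(PP\N)  lex  "liked"
[2,7] S/N  <  k=6
[0,7] S  >  k=2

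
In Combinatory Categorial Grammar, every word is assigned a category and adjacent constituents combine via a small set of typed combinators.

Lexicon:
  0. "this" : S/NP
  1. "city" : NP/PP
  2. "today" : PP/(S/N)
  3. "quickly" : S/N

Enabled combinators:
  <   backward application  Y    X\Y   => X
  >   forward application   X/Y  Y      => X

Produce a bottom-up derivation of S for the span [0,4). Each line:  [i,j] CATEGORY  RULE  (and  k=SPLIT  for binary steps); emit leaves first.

[0,1] S/NP  lex  "this"
[1,2] NP/PP  lex  "city"
[2,3] PP/(S/N)  lex  "today"
[3,4] S/N  lex  "quickly"
[2,4] PP  >  k=3
[1,4] NP  >  k=2
[0,4] S  >  k=1

[0,4] S   >
  [0,1] "this" : S/NP
  [1,4] NP   >
    [1,2] "city" : NP/PP
    [2,4] PP   >
      [2,3] "today" : PP/(S/N)
      [3,4] "quickly" : S/N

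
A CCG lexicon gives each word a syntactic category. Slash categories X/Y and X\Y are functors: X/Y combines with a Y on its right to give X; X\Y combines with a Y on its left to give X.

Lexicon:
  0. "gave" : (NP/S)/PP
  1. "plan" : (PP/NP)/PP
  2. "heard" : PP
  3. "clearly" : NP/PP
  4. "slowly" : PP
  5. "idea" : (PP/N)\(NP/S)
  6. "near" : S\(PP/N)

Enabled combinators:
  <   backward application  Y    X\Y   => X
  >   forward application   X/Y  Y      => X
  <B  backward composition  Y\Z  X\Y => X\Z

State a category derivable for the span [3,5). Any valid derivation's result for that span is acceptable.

[0,7] S   <
  [0,6] PP/N   <
    [0,5] NP/S   >
      [0,1] "gave" : (NP/S)/PP
      [1,5] PP   >
        [1,3] PP/NP   >
          [1,2] "plan" : (PP/NP)/PP
          [2,3] "heard" : PP
        [3,5] NP   >
          [3,4] "clearly" : NP/PP
          [4,5] "slowly" : PP
    [5,6] "idea" : (PP/N)\(NP/S)
  [6,7] "near" : S\(PP/N)

NP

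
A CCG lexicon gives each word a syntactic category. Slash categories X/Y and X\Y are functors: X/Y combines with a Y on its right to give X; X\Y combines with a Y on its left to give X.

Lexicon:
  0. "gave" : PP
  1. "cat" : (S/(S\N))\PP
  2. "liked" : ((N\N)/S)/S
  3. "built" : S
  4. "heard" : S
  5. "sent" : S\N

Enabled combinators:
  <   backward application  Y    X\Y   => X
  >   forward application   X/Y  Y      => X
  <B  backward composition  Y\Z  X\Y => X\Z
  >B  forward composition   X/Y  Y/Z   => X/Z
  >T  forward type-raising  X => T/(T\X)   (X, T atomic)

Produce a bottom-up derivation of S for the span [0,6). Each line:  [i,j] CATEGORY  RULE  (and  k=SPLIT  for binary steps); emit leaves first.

[0,1] PP  lex  "gave"
[1,2] (S/(S\N))\PP  lex  "cat"
[0,2] S/(S\N)  <  k=1
[2,3] ((N\N)/S)/S  lex  "liked"
[3,4] S  lex  "built"
[2,4] (N\N)/S  >  k=3
[4,5] S  lex  "heard"
[2,5] N\N  >  k=4
[5,6] S\N  lex  "sent"
[2,6] S\N  <B  k=5
[0,6] S  >  k=2

[0,6] S   >
  [0,2] S/(S\N)   <
    [0,1] "gave" : PP
    [1,2] "cat" : (S/(S\N))\PP
  [2,6] S\N   <B
    [2,5] N\N   >
      [2,4] (N\N)/S   >
        [2,3] "liked" : ((N\N)/S)/S
        [3,4] "built" : S
      [4,5] "heard" : S
    [5,6] "sent" : S\N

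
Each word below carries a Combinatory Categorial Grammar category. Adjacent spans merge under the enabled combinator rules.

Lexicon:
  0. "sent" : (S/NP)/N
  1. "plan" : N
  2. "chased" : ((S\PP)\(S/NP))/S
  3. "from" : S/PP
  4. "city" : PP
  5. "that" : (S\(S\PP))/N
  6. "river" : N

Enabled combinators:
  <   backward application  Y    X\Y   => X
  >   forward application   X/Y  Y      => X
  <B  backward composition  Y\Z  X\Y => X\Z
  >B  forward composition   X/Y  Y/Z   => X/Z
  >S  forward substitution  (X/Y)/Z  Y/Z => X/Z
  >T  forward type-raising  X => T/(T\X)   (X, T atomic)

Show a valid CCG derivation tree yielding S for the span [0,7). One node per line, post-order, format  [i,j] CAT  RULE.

[0,1] (S/NP)/N  lex  "sent"
[1,2] N  lex  "plan"
[0,2] S/NP  >  k=1
[2,3] ((S\PP)\(S/NP))/S  lex  "chased"
[3,4] S/PP  lex  "from"
[4,5] PP  lex  "city"
[3,5] S  >  k=4
[2,5] (S\PP)\(S/NP)  >  k=3
[0,5] S\PP  <  k=2
[5,6] (S\(S\PP))/N  lex  "that"
[6,7] N  lex  "river"
[5,7] S\(S\PP)  >  k=6
[0,7] S  <  k=5

[0,7] S   <
  [0,5] S\PP   <
    [0,2] S/NP   >
      [0,1] "sent" : (S/NP)/N
      [1,2] "plan" : N
    [2,5] (S\PP)\(S/NP)   >
      [2,3] "chased" : ((S\PP)\(S/NP))/S
      [3,5] S   >
        [3,4] "from" : S/PP
        [4,5] "city" : PP
  [5,7] S\(S\PP)   >
    [5,6] "that" : (S\(S\PP))/N
    [6,7] "river" : N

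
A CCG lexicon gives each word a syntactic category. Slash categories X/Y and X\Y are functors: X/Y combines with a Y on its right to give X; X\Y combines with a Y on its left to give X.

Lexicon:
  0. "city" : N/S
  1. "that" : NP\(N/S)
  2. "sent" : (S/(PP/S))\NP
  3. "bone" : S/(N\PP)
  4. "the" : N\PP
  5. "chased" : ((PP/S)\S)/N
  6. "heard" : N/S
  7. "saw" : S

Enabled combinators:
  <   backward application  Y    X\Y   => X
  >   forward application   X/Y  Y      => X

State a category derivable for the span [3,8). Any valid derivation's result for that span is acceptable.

PP/S

[0,8] S   >
  [0,3] S/(PP/S)   <
    [0,2] NP   <
      [0,1] "city" : N/S
      [1,2] "that" : NP\(N/S)
    [2,3] "sent" : (S/(PP/S))\NP
  [3,8] PP/S   <
    [3,5] S   >
      [3,4] "bone" : S/(N\PP)
      [4,5] "the" : N\PP
    [5,8] (PP/S)\S   >
      [5,6] "chased" : ((PP/S)\S)/N
      [6,8] N   >
        [6,7] "heard" : N/S
        [7,8] "saw" : S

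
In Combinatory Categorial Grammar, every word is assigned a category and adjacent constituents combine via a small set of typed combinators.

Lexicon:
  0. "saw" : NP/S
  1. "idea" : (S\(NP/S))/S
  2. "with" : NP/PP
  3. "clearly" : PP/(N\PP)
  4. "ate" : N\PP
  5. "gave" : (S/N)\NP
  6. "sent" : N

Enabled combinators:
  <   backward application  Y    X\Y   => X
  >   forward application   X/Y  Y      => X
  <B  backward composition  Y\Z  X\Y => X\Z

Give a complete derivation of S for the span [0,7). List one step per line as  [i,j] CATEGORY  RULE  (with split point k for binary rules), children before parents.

[0,7] S   <
  [0,1] "saw" : NP/S
  [1,7] S\(NP/S)   >
    [1,2] "idea" : (S\(NP/S))/S
    [2,7] S   >
      [2,6] S/N   <
        [2,5] NP   >
          [2,3] "with" : NP/PP
          [3,5] PP   >
            [3,4] "clearly" : PP/(N\PP)
            [4,5] "ate" : N\PP
        [5,6] "gave" : (S/N)\NP
      [6,7] "sent" : N

[0,1] NP/S  lex  "saw"
[1,2] (S\(NP/S))/S  lex  "idea"
[2,3] NP/PP  lex  "with"
[3,4] PP/(N\PP)  lex  "clearly"
[4,5] N\PP  lex  "ate"
[3,5] PP  >  k=4
[2,5] NP  >  k=3
[5,6] (S/N)\NP  lex  "gave"
[2,6] S/N  <  k=5
[6,7] N  lex  "sent"
[2,7] S  >  k=6
[1,7] S\(NP/S)  >  k=2
[0,7] S  <  k=1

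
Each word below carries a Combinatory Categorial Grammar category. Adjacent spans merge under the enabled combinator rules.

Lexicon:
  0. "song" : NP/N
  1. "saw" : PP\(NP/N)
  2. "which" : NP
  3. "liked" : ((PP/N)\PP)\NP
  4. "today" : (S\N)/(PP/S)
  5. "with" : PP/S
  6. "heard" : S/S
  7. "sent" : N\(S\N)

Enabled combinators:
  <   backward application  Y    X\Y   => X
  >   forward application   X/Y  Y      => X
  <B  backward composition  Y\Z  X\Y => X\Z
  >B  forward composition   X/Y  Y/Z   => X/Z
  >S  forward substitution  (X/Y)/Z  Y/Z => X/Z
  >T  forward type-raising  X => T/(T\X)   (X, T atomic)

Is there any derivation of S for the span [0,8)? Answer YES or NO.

NO

NP/N PP\(NP/N) NP ((PP/N)\PP)\NP (S\N)/(PP/S) PP/S S/S N\(S\N)
CKY chart[0,8] = {N/(N\PP), NP/(NP\PP), PP, PP/(N\N), PP/(PP\PP), S/(S\PP)}; S ∉ chart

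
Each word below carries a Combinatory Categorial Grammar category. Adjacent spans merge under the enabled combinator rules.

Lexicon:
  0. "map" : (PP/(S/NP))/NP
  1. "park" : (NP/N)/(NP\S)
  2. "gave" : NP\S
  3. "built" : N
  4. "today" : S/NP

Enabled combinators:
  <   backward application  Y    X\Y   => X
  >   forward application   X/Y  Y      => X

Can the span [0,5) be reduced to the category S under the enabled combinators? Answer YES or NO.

NO

(PP/(S/NP))/NP (NP/N)/(NP\S) NP\S N S/NP
CKY chart[0,5] = {PP}; S ∉ chart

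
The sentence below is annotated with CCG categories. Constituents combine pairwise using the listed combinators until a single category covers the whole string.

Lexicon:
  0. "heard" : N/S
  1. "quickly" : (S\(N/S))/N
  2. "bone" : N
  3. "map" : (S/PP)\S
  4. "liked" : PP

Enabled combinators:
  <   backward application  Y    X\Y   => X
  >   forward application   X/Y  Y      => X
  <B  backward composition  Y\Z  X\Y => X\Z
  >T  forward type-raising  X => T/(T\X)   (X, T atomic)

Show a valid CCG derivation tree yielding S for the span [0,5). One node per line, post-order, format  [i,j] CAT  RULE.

[0,5] S   >
  [0,4] S/PP   <
    [0,3] S   <
      [0,1] "heard" : N/S
      [1,3] S\(N/S)   >
        [1,2] "quickly" : (S\(N/S))/N
        [2,3] "bone" : N
    [3,4] "map" : (S/PP)\S
  [4,5] "liked" : PP

[0,1] N/S  lex  "heard"
[1,2] (S\(N/S))/N  lex  "quickly"
[2,3] N  lex  "bone"
[1,3] S\(N/S)  >  k=2
[0,3] S  <  k=1
[3,4] (S/PP)\S  lex  "map"
[0,4] S/PP  <  k=3
[4,5] PP  lex  "liked"
[0,5] S  >  k=4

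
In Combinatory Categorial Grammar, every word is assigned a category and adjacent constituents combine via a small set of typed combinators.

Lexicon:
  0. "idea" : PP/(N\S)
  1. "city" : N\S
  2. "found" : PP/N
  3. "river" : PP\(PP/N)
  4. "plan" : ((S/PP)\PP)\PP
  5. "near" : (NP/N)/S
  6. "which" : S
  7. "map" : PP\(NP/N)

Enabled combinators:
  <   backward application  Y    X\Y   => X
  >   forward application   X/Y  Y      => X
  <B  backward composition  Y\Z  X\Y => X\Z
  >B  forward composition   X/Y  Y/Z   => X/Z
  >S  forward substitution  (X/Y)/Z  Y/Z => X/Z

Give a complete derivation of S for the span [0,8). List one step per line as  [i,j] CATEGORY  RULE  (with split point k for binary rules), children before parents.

[0,8] S   >
  [0,5] S/PP   <
    [0,2] PP   >
      [0,1] "idea" : PP/(N\S)
      [1,2] "city" : N\S
    [2,5] (S/PP)\PP   <
      [2,4] PP   <
        [2,3] "found" : PP/N
        [3,4] "river" : PP\(PP/N)
      [4,5] "plan" : ((S/PP)\PP)\PP
  [5,8] PP   <
    [5,7] NP/N   >
      [5,6] "near" : (NP/N)/S
      [6,7] "which" : S
    [7,8] "map" : PP\(NP/N)

[0,1] PP/(N\S)  lex  "idea"
[1,2] N\S  lex  "city"
[0,2] PP  >  k=1
[2,3] PP/N  lex  "found"
[3,4] PP\(PP/N)  lex  "river"
[2,4] PP  <  k=3
[4,5] ((S/PP)\PP)\PP  lex  "plan"
[2,5] (S/PP)\PP  <  k=4
[0,5] S/PP  <  k=2
[5,6] (NP/N)/S  lex  "near"
[6,7] S  lex  "which"
[5,7] NP/N  >  k=6
[7,8] PP\(NP/N)  lex  "map"
[5,8] PP  <  k=7
[0,8] S  >  k=5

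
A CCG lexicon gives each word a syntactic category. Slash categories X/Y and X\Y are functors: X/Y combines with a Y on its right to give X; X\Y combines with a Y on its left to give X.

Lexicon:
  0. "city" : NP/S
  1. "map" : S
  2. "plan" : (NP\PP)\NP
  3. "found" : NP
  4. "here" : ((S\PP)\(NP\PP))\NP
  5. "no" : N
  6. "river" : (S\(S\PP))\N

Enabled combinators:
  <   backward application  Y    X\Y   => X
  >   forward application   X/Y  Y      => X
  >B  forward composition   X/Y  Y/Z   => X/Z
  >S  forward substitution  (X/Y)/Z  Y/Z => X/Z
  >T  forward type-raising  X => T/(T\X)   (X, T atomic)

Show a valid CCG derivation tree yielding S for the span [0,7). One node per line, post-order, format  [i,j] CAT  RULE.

[0,1] NP/S  lex  "city"
[1,2] S  lex  "map"
[0,2] NP  >  k=1
[2,3] (NP\PP)\NP  lex  "plan"
[0,3] NP\PP  <  k=2
[3,4] NP  lex  "found"
[4,5] ((S\PP)\(NP\PP))\NP  lex  "here"
[3,5] (S\PP)\(NP\PP)  <  k=4
[0,5] S\PP  <  k=3
[5,6] N  lex  "no"
[6,7] (S\(S\PP))\N  lex  "river"
[5,7] S\(S\PP)  <  k=6
[0,7] S  <  k=5

[0,7] S   <
  [0,5] S\PP   <
    [0,3] NP\PP   <
      [0,2] NP   >
        [0,1] "city" : NP/S
        [1,2] "map" : S
      [2,3] "plan" : (NP\PP)\NP
    [3,5] (S\PP)\(NP\PP)   <
      [3,4] "found" : NP
      [4,5] "here" : ((S\PP)\(NP\PP))\NP
  [5,7] S\(S\PP)   <
    [5,6] "no" : N
    [6,7] "river" : (S\(S\PP))\N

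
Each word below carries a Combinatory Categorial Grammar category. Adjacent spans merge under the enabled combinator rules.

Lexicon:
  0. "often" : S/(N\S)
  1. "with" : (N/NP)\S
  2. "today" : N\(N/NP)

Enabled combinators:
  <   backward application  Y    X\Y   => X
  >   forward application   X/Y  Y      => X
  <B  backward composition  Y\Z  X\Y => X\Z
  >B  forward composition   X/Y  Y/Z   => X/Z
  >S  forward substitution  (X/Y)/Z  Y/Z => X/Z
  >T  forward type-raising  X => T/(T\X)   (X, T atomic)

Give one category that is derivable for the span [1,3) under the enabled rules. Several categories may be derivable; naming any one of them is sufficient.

N\S

[0,3] S   >
  [0,1] "often" : S/(N\S)
  [1,3] N\S   <B
    [1,2] "with" : (N/NP)\S
    [2,3] "today" : N\(N/NP)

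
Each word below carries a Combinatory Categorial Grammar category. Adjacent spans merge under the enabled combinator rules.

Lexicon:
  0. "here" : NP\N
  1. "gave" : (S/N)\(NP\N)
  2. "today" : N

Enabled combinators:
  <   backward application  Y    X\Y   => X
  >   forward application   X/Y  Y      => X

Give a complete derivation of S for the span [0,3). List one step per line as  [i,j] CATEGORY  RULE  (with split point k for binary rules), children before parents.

[0,3] S   >
  [0,2] S/N   <
    [0,1] "here" : NP\N
    [1,2] "gave" : (S/N)\(NP\N)
  [2,3] "today" : N

[0,1] NP\N  lex  "here"
[1,2] (S/N)\(NP\N)  lex  "gave"
[0,2] S/N  <  k=1
[2,3] N  lex  "today"
[0,3] S  >  k=2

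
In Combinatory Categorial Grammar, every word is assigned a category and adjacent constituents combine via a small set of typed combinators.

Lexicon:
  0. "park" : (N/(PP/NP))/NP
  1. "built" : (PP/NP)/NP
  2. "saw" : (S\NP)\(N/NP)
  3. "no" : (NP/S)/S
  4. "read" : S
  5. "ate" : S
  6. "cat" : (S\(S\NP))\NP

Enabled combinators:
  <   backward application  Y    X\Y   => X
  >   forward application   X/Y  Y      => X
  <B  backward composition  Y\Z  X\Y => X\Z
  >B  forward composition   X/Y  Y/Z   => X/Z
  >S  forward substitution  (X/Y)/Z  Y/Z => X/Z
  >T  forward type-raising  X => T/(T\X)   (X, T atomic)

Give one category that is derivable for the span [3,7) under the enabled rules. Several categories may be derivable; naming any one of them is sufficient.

[0,7] S   <
  [0,3] S\NP   <
    [0,2] N/NP   >S
      [0,1] "park" : (N/(PP/NP))/NP
      [1,2] "built" : (PP/NP)/NP
    [2,3] "saw" : (S\NP)\(N/NP)
  [3,7] S\(S\NP)   <
    [3,6] NP   >
      [3,5] NP/S   >
        [3,4] "no" : (NP/S)/S
        [4,5] "read" : S
      [5,6] "ate" : S
    [6,7] "cat" : (S\(S\NP))\NP

S\(S\NP)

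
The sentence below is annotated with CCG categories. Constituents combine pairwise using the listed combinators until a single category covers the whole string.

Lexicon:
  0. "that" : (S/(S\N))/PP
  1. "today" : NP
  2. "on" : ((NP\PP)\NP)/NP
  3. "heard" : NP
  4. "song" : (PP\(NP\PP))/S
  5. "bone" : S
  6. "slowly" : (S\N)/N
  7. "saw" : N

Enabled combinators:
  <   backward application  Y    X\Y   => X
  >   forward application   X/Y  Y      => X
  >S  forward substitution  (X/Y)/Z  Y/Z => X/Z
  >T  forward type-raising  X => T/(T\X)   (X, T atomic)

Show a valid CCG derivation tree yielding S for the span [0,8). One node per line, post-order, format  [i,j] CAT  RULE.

[0,1] (S/(S\N))/PP  lex  "that"
[1,2] NP  lex  "today"
[2,3] ((NP\PP)\NP)/NP  lex  "on"
[3,4] NP  lex  "heard"
[2,4] (NP\PP)\NP  >  k=3
[1,4] NP\PP  <  k=2
[4,5] (PP\(NP\PP))/S  lex  "song"
[5,6] S  lex  "bone"
[4,6] PP\(NP\PP)  >  k=5
[1,6] PP  <  k=4
[0,6] S/(S\N)  >  k=1
[6,7] (S\N)/N  lex  "slowly"
[7,8] N  lex  "saw"
[6,8] S\N  >  k=7
[0,8] S  >  k=6

[0,8] S   >
  [0,6] S/(S\N)   >
    [0,1] "that" : (S/(S\N))/PP
    [1,6] PP   <
      [1,4] NP\PP   <
        [1,2] "today" : NP
        [2,4] (NP\PP)\NP   >
          [2,3] "on" : ((NP\PP)\NP)/NP
          [3,4] "heard" : NP
      [4,6] PP\(NP\PP)   >
        [4,5] "song" : (PP\(NP\PP))/S
        [5,6] "bone" : S
  [6,8] S\N   >
    [6,7] "slowly" : (S\N)/N
    [7,8] "saw" : N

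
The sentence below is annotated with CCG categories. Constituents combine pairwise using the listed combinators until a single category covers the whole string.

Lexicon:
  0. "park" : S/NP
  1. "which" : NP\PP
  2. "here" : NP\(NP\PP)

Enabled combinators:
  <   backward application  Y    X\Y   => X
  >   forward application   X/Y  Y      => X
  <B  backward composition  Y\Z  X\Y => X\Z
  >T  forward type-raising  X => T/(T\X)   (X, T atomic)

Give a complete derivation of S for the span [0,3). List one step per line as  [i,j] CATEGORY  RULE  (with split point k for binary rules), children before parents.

[0,1] S/NP  lex  "park"
[1,2] NP\PP  lex  "which"
[2,3] NP\(NP\PP)  lex  "here"
[1,3] NP  <  k=2
[0,3] S  >  k=1

[0,3] S   >
  [0,1] "park" : S/NP
  [1,3] NP   <
    [1,2] "which" : NP\PP
    [2,3] "here" : NP\(NP\PP)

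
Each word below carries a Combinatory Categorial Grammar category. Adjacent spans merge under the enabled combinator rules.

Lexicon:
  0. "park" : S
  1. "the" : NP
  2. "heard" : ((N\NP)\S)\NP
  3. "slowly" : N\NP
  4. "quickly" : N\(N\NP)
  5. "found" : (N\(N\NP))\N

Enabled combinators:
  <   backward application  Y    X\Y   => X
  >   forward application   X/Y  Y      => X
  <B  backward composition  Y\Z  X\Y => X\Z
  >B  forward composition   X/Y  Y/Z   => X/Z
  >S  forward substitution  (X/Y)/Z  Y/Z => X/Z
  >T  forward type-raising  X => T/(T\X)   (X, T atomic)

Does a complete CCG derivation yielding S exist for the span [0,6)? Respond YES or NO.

S NP ((N\NP)\S)\NP N\NP N\(N\NP) (N\(N\NP))\N
CKY chart[0,6] = {N, N/(N\N), NP/(NP\N), PP/(PP\N), S/(S\N)}; S ∉ chart

NO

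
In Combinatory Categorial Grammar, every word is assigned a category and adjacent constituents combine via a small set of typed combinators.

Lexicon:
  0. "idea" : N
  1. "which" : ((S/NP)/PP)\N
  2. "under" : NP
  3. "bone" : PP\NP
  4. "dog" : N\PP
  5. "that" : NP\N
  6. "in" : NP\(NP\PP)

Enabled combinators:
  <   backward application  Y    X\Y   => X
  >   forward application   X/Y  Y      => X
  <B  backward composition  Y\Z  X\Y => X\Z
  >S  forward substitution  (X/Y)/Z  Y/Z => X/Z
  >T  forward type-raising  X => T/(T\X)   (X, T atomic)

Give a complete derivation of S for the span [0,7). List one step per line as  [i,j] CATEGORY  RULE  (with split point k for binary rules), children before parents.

[0,1] N  lex  "idea"
[1,2] ((S/NP)/PP)\N  lex  "which"
[0,2] (S/NP)/PP  <  k=1
[2,3] NP  lex  "under"
[3,4] PP\NP  lex  "bone"
[2,4] PP  <  k=3
[0,4] S/NP  >  k=2
[4,5] N\PP  lex  "dog"
[5,6] NP\N  lex  "that"
[4,6] NP\PP  <B  k=5
[6,7] NP\(NP\PP)  lex  "in"
[4,7] NP  <  k=6
[0,7] S  >  k=4

[0,7] S   >
  [0,4] S/NP   >
    [0,2] (S/NP)/PP   <
      [0,1] "idea" : N
      [1,2] "which" : ((S/NP)/PP)\N
    [2,4] PP   <
      [2,3] "under" : NP
      [3,4] "bone" : PP\NP
  [4,7] NP   <
    [4,6] NP\PP   <B
      [4,5] "dog" : N\PP
      [5,6] "that" : NP\N
    [6,7] "in" : NP\(NP\PP)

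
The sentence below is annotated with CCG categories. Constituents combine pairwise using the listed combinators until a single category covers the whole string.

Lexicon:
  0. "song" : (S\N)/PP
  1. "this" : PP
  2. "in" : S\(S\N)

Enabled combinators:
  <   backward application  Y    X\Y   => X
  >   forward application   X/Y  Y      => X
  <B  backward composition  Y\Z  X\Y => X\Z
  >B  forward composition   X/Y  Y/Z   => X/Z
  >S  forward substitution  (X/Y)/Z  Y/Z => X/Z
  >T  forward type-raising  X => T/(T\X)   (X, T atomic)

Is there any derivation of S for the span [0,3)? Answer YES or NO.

[0,3] S   <
  [0,2] S\N   >
    [0,1] "song" : (S\N)/PP
    [1,2] "this" : PP
  [2,3] "in" : S\(S\N)

YES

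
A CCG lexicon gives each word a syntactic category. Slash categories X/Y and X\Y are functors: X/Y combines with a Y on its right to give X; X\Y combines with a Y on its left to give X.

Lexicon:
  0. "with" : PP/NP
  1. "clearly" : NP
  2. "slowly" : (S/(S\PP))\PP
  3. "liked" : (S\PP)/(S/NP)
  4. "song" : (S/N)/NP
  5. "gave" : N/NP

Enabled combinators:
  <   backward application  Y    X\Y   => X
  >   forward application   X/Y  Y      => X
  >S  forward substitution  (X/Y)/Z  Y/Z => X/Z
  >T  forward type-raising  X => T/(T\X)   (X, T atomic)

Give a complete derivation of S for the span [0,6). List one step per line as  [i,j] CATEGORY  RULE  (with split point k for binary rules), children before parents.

[0,6] S   >
  [0,3] S/(S\PP)   <
    [0,2] PP   >
      [0,1] "with" : PP/NP
      [1,2] "clearly" : NP
    [2,3] "slowly" : (S/(S\PP))\PP
  [3,6] S\PP   >
    [3,4] "liked" : (S\PP)/(S/NP)
    [4,6] S/NP   >S
      [4,5] "song" : (S/N)/NP
      [5,6] "gave" : N/NP

[0,1] PP/NP  lex  "with"
[1,2] NP  lex  "clearly"
[0,2] PP  >  k=1
[2,3] (S/(S\PP))\PP  lex  "slowly"
[0,3] S/(S\PP)  <  k=2
[3,4] (S\PP)/(S/NP)  lex  "liked"
[4,5] (S/N)/NP  lex  "song"
[5,6] N/NP  lex  "gave"
[4,6] S/NP  >S  k=5
[3,6] S\PP  >  k=4
[0,6] S  >  k=3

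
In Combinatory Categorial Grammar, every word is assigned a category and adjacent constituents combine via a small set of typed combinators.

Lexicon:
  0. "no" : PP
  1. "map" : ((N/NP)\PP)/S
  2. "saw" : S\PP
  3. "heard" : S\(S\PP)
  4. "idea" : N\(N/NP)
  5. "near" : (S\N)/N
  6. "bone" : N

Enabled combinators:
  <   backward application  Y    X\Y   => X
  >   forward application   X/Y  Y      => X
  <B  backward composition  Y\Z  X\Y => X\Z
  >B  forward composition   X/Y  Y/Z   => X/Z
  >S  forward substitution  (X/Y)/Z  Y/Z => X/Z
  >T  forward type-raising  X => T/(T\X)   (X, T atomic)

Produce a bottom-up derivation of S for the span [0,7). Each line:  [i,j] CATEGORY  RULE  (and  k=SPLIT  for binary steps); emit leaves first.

[0,7] S   <
  [0,1] "no" : PP
  [1,7] S\PP   <B
    [1,5] N\PP   <B
      [1,4] (N/NP)\PP   >
        [1,2] "map" : ((N/NP)\PP)/S
        [2,4] S   <
          [2,3] "saw" : S\PP
          [3,4] "heard" : S\(S\PP)
      [4,5] "idea" : N\(N/NP)
    [5,7] S\N   >
      [5,6] "near" : (S\N)/N
      [6,7] "bone" : N

[0,1] PP  lex  "no"
[1,2] ((N/NP)\PP)/S  lex  "map"
[2,3] S\PP  lex  "saw"
[3,4] S\(S\PP)  lex  "heard"
[2,4] S  <  k=3
[1,4] (N/NP)\PP  >  k=2
[4,5] N\(N/NP)  lex  "idea"
[1,5] N\PP  <B  k=4
[5,6] (S\N)/N  lex  "near"
[6,7] N  lex  "bone"
[5,7] S\N  >  k=6
[1,7] S\PP  <B  k=5
[0,7] S  <  k=1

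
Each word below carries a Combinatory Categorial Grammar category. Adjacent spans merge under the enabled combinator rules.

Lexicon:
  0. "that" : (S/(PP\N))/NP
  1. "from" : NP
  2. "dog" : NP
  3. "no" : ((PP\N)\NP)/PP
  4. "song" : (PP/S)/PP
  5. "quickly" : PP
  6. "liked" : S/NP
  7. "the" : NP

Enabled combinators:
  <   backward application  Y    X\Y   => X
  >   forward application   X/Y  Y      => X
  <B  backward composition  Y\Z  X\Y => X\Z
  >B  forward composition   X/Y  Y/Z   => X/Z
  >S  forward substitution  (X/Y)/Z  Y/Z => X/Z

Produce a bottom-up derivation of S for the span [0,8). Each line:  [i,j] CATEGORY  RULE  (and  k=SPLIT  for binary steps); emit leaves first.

[0,1] (S/(PP\N))/NP  lex  "that"
[1,2] NP  lex  "from"
[0,2] S/(PP\N)  >  k=1
[2,3] NP  lex  "dog"
[3,4] ((PP\N)\NP)/PP  lex  "no"
[4,5] (PP/S)/PP  lex  "song"
[5,6] PP  lex  "quickly"
[4,6] PP/S  >  k=5
[6,7] S/NP  lex  "liked"
[4,7] PP/NP  >B  k=6
[7,8] NP  lex  "the"
[4,8] PP  >  k=7
[3,8] (PP\N)\NP  >  k=4
[2,8] PP\N  <  k=3
[0,8] S  >  k=2

[0,8] S   >
  [0,2] S/(PP\N)   >
    [0,1] "that" : (S/(PP\N))/NP
    [1,2] "from" : NP
  [2,8] PP\N   <
    [2,3] "dog" : NP
    [3,8] (PP\N)\NP   >
      [3,4] "no" : ((PP\N)\NP)/PP
      [4,8] PP   >
        [4,7] PP/NP   >B
          [4,6] PP/S   >
            [4,5] "song" : (PP/S)/PP
            [5,6] "quickly" : PP
          [6,7] "liked" : S/NP
        [7,8] "the" : NP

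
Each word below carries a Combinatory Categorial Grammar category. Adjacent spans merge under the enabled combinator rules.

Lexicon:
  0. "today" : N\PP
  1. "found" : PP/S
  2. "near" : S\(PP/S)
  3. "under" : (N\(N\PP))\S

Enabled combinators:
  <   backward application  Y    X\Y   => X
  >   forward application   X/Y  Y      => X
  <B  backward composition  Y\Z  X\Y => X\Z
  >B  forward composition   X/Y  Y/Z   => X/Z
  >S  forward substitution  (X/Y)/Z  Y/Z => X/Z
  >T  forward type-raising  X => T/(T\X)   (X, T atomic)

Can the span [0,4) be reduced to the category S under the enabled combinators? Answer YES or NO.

NO

N\PP PP/S S\(PP/S) (N\(N\PP))\S
CKY chart[0,4] = {N, N/(N\N), NP/(NP\N), PP/(PP\N), S/(S\N)}; S ∉ chart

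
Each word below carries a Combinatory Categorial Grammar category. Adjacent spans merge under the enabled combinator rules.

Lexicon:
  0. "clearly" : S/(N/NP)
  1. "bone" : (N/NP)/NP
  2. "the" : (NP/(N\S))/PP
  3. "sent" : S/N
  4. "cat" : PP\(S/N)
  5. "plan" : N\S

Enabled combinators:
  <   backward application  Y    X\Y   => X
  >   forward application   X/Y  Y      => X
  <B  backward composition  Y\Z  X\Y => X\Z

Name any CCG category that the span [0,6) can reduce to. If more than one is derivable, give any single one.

S

[0,6] S   >
  [0,1] "clearly" : S/(N/NP)
  [1,6] N/NP   >
    [1,2] "bone" : (N/NP)/NP
    [2,6] NP   >
      [2,5] NP/(N\S)   >
        [2,3] "the" : (NP/(N\S))/PP
        [3,5] PP   <
          [3,4] "sent" : S/N
          [4,5] "cat" : PP\(S/N)
      [5,6] "plan" : N\S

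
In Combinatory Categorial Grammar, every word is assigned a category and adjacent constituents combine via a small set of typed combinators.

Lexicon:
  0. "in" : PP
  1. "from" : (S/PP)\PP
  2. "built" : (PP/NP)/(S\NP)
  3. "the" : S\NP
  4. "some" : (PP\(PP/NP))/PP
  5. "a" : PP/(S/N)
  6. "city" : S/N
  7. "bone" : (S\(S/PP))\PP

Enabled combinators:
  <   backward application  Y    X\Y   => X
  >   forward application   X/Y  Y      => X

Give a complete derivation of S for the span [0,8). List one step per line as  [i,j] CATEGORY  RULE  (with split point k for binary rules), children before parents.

[0,1] PP  lex  "in"
[1,2] (S/PP)\PP  lex  "from"
[0,2] S/PP  <  k=1
[2,3] (PP/NP)/(S\NP)  lex  "built"
[3,4] S\NP  lex  "the"
[2,4] PP/NP  >  k=3
[4,5] (PP\(PP/NP))/PP  lex  "some"
[5,6] PP/(S/N)  lex  "a"
[6,7] S/N  lex  "city"
[5,7] PP  >  k=6
[4,7] PP\(PP/NP)  >  k=5
[2,7] PP  <  k=4
[7,8] (S\(S/PP))\PP  lex  "bone"
[2,8] S\(S/PP)  <  k=7
[0,8] S  <  k=2

[0,8] S   <
  [0,2] S/PP   <
    [0,1] "in" : PP
    [1,2] "from" : (S/PP)\PP
  [2,8] S\(S/PP)   <
    [2,7] PP   <
      [2,4] PP/NP   >
        [2,3] "built" : (PP/NP)/(S\NP)
        [3,4] "the" : S\NP
      [4,7] PP\(PP/NP)   >
        [4,5] "some" : (PP\(PP/NP))/PP
        [5,7] PP   >
          [5,6] "a" : PP/(S/N)
          [6,7] "city" : S/N
    [7,8] "bone" : (S\(S/PP))\PP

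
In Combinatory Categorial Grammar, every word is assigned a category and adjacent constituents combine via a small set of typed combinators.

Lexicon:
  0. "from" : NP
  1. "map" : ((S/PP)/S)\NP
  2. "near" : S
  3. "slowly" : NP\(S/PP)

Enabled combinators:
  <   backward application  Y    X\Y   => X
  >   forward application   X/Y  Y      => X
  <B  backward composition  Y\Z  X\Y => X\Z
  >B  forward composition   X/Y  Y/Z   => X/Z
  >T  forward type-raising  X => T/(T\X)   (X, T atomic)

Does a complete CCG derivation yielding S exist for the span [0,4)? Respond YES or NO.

NP ((S/PP)/S)\NP S NP\(S/PP)
CKY chart[0,4] = {N/(N\NP), NP, NP/(NP\NP), PP/(PP\NP), S/(S\NP)}; S ∉ chart

NO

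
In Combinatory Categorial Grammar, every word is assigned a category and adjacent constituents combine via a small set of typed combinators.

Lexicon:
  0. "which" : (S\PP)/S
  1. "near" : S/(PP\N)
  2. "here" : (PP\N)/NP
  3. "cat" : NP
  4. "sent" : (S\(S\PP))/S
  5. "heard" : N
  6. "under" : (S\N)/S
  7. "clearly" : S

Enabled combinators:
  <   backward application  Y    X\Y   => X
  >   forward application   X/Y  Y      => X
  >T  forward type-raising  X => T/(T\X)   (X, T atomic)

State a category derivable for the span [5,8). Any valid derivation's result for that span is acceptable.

S

[0,8] S   <
  [0,4] S\PP   >
    [0,1] "which" : (S\PP)/S
    [1,4] S   >
      [1,2] "near" : S/(PP\N)
      [2,4] PP\N   >
        [2,3] "here" : (PP\N)/NP
        [3,4] "cat" : NP
  [4,8] S\(S\PP)   >
    [4,5] "sent" : (S\(S\PP))/S
    [5,8] S   >
      [5,6] S/(S\N)   >T
        [5,6] "heard" : N
      [6,8] S\N   >
        [6,7] "under" : (S\N)/S
        [7,8] "clearly" : S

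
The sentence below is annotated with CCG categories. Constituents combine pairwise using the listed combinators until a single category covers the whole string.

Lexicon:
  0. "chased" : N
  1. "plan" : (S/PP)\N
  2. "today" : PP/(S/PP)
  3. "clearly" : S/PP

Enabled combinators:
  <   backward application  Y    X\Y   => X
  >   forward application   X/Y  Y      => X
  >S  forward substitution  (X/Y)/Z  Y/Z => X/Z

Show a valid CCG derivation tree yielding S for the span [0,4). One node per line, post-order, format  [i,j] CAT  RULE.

[0,4] S   >
  [0,2] S/PP   <
    [0,1] "chased" : N
    [1,2] "plan" : (S/PP)\N
  [2,4] PP   >
    [2,3] "today" : PP/(S/PP)
    [3,4] "clearly" : S/PP

[0,1] N  lex  "chased"
[1,2] (S/PP)\N  lex  "plan"
[0,2] S/PP  <  k=1
[2,3] PP/(S/PP)  lex  "today"
[3,4] S/PP  lex  "clearly"
[2,4] PP  >  k=3
[0,4] S  >  k=2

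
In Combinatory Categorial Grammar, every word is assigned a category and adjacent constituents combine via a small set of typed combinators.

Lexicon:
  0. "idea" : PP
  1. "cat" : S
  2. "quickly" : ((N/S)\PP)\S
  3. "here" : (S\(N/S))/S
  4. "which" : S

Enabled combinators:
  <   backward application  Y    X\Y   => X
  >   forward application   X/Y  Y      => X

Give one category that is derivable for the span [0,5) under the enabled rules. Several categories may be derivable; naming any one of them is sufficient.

S

[0,5] S   <
  [0,3] N/S   <
    [0,1] "idea" : PP
    [1,3] (N/S)\PP   <
      [1,2] "cat" : S
      [2,3] "quickly" : ((N/S)\PP)\S
  [3,5] S\(N/S)   >
    [3,4] "here" : (S\(N/S))/S
    [4,5] "which" : S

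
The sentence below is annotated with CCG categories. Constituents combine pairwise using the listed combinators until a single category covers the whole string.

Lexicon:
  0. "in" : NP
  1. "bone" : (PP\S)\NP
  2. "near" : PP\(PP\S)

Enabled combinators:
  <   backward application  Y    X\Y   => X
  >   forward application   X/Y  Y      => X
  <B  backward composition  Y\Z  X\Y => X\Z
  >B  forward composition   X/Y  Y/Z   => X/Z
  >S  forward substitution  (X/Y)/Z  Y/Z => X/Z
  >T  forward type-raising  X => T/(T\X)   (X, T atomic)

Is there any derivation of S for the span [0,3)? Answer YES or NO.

NO

NP (PP\S)\NP PP\(PP\S)
CKY chart[0,3] = {N/(N\PP), NP/(NP\PP), PP, PP/(PP\PP), S/(S\PP)}; S ∉ chart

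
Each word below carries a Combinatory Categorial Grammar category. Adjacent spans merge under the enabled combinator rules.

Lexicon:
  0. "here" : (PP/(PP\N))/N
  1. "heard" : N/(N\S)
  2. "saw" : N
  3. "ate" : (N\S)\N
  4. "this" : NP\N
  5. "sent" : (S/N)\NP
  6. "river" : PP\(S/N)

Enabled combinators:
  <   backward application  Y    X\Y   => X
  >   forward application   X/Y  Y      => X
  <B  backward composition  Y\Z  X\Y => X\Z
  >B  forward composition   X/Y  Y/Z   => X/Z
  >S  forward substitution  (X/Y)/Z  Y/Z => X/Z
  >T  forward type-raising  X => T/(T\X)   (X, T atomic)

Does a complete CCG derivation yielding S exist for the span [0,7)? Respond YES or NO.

(PP/(PP\N))/N N/(N\S) N (N\S)\N NP\N (S/N)\NP PP\(S/N)
CKY chart[0,7] = {(PP/(PP\N))/(N\PP), N/(N\PP), NP/(NP\PP), PP, PP/(PP\PP), S/(S\PP)}; S ∉ chart

NO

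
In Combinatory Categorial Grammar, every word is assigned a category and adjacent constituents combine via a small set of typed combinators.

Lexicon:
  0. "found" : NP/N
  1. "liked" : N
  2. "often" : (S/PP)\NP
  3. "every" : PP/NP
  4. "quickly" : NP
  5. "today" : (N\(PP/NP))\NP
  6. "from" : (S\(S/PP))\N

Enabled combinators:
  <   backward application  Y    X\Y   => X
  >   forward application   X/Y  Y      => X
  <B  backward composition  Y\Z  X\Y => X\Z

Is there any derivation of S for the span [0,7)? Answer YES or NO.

[0,7] S   <
  [0,3] S/PP   <
    [0,2] NP   >
      [0,1] "found" : NP/N
      [1,2] "liked" : N
    [2,3] "often" : (S/PP)\NP
  [3,7] S\(S/PP)   <
    [3,6] N   <
      [3,4] "every" : PP/NP
      [4,6] N\(PP/NP)   <
        [4,5] "quickly" : NP
        [5,6] "today" : (N\(PP/NP))\NP
    [6,7] "from" : (S\(S/PP))\N

YES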